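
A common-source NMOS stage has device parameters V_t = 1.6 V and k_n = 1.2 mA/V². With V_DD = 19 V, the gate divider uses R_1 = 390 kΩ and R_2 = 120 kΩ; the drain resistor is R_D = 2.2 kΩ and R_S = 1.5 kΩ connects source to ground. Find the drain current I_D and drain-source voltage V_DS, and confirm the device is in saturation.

V_G = V_DD·R_2/(R_1+R_2) = 19×120/510 = 4.47 V.
Assume saturation: I_D = (k_n/2)(V_GS − V_t)² with V_GS = V_G − I_D·R_S = 4.47 − 1.5·I_D.
Substituting gives 1.35·I_D² − 6.17·I_D + 4.94 = 0, with roots I_D = 1.04 or 3.53 mA.
The root I_D = 3.53 mA gives V_GS = -0.826 V ≤ V_t, so take I_D = 1.04 mA.
Then V_GS = 2.91 V and V_DS = V_DD − I_D(R_D+R_S) = 19 − 1.04×3.7 = 15.2 V.
Saturation requires V_DS ≥ V_GS − V_t = 1.31 V; 15.2 ≥ 1.31 ✓.

I_D ≈ 1 mA, V_DS ≈ 15 V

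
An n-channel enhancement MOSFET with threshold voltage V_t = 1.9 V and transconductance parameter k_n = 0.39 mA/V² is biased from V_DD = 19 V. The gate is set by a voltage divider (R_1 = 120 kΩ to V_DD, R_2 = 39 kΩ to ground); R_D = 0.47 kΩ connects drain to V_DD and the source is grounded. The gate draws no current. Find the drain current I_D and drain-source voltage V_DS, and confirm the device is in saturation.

V_G = V_DD·R_2/(R_1+R_2) = 19×39/159 = 4.66 V. With the source grounded, V_GS = V_G = 4.66 V.
Assume saturation: I_D = (k_n/2)(V_GS − V_t)² = (0.39/2)×(4.66 − 1.9)² = 0.195×2.76² = 1.49 mA.
V_DS = V_DD − I_D·R_D = 19 − 1.49×0.47 = 18.3 V.
Saturation requires V_DS ≥ V_GS − V_t = 2.76 V; 18.3 ≥ 2.76 ✓.

I_D ≈ 1.5 mA, V_DS ≈ 18 V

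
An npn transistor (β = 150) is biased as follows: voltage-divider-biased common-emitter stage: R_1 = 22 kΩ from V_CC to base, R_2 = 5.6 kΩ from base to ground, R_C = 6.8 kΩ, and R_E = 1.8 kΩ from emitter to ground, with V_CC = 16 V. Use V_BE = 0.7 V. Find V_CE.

V_CE ≈ 4.1 V

Thevenize the base divider: V_Th = V_CC·R_2/(R_1+R_2) = 16×5.6/27.6 = 3.25 V, R_Th = R_1‖R_2 = 4.46 kΩ.
Base-emitter loop: V_Th = I_B·R_Th + V_BE + (β+1)I_B·R_E, so I_B = (3.25 − 0.7) / (4.46 + 151×1.8) = 0.00922 mA.
I_C = β·I_B = 150×0.00922 = 1.38 mA, and I_E = (β+1)I_B = 1.39 mA.
V_CE = V_CC − I_C·R_C − I_E·R_E = 16 − 1.38×6.8 − 1.39×1.8 = 4.09 V.
V_CE = 4.09 V > 0.2 V confirms active-region operation.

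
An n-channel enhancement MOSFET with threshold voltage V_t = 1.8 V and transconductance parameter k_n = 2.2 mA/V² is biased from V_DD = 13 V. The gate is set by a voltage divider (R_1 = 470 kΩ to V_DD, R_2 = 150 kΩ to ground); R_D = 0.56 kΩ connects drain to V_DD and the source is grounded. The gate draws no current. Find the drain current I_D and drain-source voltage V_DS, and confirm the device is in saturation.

V_G = V_DD·R_2/(R_1+R_2) = 13×150/620 = 3.15 V. With the source grounded, V_GS = V_G = 3.15 V.
Assume saturation: I_D = (k_n/2)(V_GS − V_t)² = (2.2/2)×(3.15 − 1.8)² = 1.1×1.35² = 1.99 mA.
V_DS = V_DD − I_D·R_D = 13 − 1.99×0.56 = 11.9 V.
Saturation requires V_DS ≥ V_GS − V_t = 1.35 V; 11.9 ≥ 1.35 ✓.

I_D ≈ 2 mA, V_DS ≈ 12 V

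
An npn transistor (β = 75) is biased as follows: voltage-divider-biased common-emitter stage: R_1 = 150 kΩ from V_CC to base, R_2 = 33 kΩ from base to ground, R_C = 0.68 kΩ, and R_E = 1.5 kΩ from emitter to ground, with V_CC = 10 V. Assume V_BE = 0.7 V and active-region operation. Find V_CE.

V_CE ≈ 8.7 V

Thevenize the base divider: V_Th = V_CC·R_2/(R_1+R_2) = 10×33/183 = 1.8 V, R_Th = R_1‖R_2 = 27 kΩ.
Base-emitter loop: V_Th = I_B·R_Th + V_BE + (β+1)I_B·R_E, so I_B = (1.8 − 0.7) / (27 + 76×1.5) = 0.00782 mA.
I_C = β·I_B = 75×0.00782 = 0.587 mA, and I_E = (β+1)I_B = 0.594 mA.
V_CE = V_CC − I_C·R_C − I_E·R_E = 10 − 0.587×0.68 − 0.594×1.5 = 8.71 V.
V_CE = 8.71 V > 0.2 V confirms active-region operation.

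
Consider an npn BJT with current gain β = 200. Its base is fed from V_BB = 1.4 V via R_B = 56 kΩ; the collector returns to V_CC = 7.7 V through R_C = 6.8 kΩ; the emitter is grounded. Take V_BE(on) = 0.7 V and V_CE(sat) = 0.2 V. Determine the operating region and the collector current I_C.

Assume active: I_B = (1.4 − 0.7)/56 = 0.0125 mA, giving I_C = β·I_B = 2.5 mA.
But then V_CE = 7.7 − 2.5×6.8 = -9.3 V < V_CE(sat) = 0.2 V — impossible in the active region.
So the transistor is saturated. With V_CE = 0.2 V, I_C = (V_CC − 0.2)/R_C = 7.5/6.8 = 1.1 mA.
Check: β·I_B = 2.5 mA > I_C = 1.1 mA, confirming saturation.

saturation; I_C ≈ 1.1 mA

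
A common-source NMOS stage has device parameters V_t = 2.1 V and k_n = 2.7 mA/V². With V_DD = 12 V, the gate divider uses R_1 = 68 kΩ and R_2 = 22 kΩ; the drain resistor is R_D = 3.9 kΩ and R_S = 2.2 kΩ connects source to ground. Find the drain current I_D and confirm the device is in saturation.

V_G = V_DD·R_2/(R_1+R_2) = 12×22/90 = 2.93 V.
Assume saturation: I_D = (k_n/2)(V_GS − V_t)² with V_GS = V_G − I_D·R_S = 2.93 − 2.2·I_D.
Substituting gives 6.53·I_D² − 5.95·I_D + 0.937 = 0, with roots I_D = 0.203 or 0.708 mA.
The root I_D = 0.708 mA gives V_GS = 1.38 V ≤ V_t, so take I_D = 0.203 mA.
Then V_GS = 2.49 V and V_DS = V_DD − I_D(R_D+R_S) = 12 − 0.203×6.1 = 10.8 V.
Saturation requires V_DS ≥ V_GS − V_t = 0.387 V; 10.8 ≥ 0.387 ✓.

I_D ≈ 0.2 mA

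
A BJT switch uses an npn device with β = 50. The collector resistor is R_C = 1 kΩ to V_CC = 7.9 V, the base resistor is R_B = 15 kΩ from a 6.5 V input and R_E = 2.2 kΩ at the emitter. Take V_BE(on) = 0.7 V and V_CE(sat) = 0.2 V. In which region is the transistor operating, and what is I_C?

Assume active. Base-emitter loop: I_B = (V_BB − V_BE)/(R_B + (β+1)R_E) = (6.5 − 0.7)/(15 + 51×2.2) = 0.0456 mA.
I_C = β·I_B = 50×0.0456 = 2.28 mA.
V_CE = V_CC − I_C·R_C − I_E·R_E = 7.9 − 2.28×1 − 2.33×2.2 = 0.504 V > V_CE(sat), so the active-region assumption holds.

active; I_C ≈ 2.3 mA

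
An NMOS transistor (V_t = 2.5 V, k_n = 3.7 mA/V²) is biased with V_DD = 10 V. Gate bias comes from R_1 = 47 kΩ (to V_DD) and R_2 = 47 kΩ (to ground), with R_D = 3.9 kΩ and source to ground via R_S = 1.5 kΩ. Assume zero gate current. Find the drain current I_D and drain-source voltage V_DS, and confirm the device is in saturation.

V_G = V_DD·R_2/(R_1+R_2) = 10×47/94 = 5 V.
Assume saturation: I_D = (k_n/2)(V_GS − V_t)² with V_GS = V_G − I_D·R_S = 5 − 1.5·I_D.
Substituting gives 4.16·I_D² − 14.9·I_D + 11.6 = 0, with roots I_D = 1.14 or 2.43 mA.
The root I_D = 2.43 mA gives V_GS = 1.35 V ≤ V_t, so take I_D = 1.14 mA.
Then V_GS = 3.29 V and V_DS = V_DD − I_D(R_D+R_S) = 10 − 1.14×5.4 = 3.83 V.
Saturation requires V_DS ≥ V_GS − V_t = 0.786 V; 3.83 ≥ 0.786 ✓.

I_D ≈ 1.1 mA, V_DS ≈ 3.8 V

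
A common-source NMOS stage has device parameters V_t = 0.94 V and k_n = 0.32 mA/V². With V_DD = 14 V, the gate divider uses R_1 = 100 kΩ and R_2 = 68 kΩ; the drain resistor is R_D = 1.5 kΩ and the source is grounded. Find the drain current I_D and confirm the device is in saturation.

I_D ≈ 3.6 mA

V_G = V_DD·R_2/(R_1+R_2) = 14×68/168 = 5.67 V. With the source grounded, V_GS = V_G = 5.67 V.
Assume saturation: I_D = (k_n/2)(V_GS − V_t)² = (0.32/2)×(5.67 − 0.94)² = 0.16×4.73² = 3.57 mA.
V_DS = V_DD − I_D·R_D = 14 − 3.57×1.5 = 8.64 V.
Saturation requires V_DS ≥ V_GS − V_t = 4.73 V; 8.64 ≥ 4.73 ✓.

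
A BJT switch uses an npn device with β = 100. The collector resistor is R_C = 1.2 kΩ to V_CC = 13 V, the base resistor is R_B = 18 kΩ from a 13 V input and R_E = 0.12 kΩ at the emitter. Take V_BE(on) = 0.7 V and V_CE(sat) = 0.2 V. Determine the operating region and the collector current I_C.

saturation; I_C ≈ 9.6 mA

Assume active: I_B = (13 − 0.7)/(18 + 101×0.12) = 0.408 mA, I_C = β·I_B = 40.8 mA.
Then V_CE = 13 − 40.8×1.2 − 41.2×0.12 = -41 V < 0.2 V — the active assumption fails.
Re-solve with V_CE = 0.2 V. KCL at the emitter: V_E/R_E = (V_BB−0.7−V_E)/R_B + (V_CC−0.2−V_E)/R_C, giving V_E = 1.23 V.
I_C = (V_CC − 0.2 − V_E)/R_C = (12.8 − 1.23)/1.2 = 9.64 mA.
Check: I_B = (12.3 − 1.23)/18 = 0.615 mA, and β·I_B = 61.5 mA > I_C, confirming saturation.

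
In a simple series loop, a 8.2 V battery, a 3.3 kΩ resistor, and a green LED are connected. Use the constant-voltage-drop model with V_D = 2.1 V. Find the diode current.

KVL around the loop: 8.2 = V_D + I·R = 2.1 + I × 3.3 kΩ.
So I = (8.2 − 2.1) / 3.3 kΩ = 6.1 / 3.3 = 1.85 mA.

I ≈ 1.8 mA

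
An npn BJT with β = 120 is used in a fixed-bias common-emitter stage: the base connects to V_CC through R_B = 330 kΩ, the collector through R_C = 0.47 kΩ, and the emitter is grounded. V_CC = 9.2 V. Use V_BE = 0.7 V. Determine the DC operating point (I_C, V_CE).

I_C ≈ 3.1 mA, V_CE ≈ 7.7 V

Base loop: V_CC = I_B·R_B + V_BE, so I_B = (9.2 − 0.7)/330 kΩ = 0.0258 mA.
In the active region I_C = β·I_B = 120 × 0.0258 = 3.09 mA.
Collector loop: V_CE = V_CC − I_C·R_C = 9.2 − 3.09×0.47 = 7.75 V.
Since V_CE = 7.75 V > V_CE(sat) ≈ 0.2 V, the transistor is in the active region as assumed.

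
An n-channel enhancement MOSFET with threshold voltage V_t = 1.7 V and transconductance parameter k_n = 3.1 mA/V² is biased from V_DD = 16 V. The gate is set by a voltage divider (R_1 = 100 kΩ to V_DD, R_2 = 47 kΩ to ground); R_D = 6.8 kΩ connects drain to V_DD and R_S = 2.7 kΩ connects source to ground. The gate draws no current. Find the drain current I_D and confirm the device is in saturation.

V_G = V_DD·R_2/(R_1+R_2) = 16×47/147 = 5.12 V.
Assume saturation: I_D = (k_n/2)(V_GS − V_t)² with V_GS = V_G − I_D·R_S = 5.12 − 2.7·I_D.
Substituting gives 11.3·I_D² − 29.6·I_D + 18.1 = 0, with roots I_D = 0.972 or 1.65 mA.
The root I_D = 1.65 mA gives V_GS = 0.669 V ≤ V_t, so take I_D = 0.972 mA.
Then V_GS = 2.49 V and V_DS = V_DD − I_D(R_D+R_S) = 16 − 0.972×9.5 = 6.77 V.
Saturation requires V_DS ≥ V_GS − V_t = 0.792 V; 6.77 ≥ 0.792 ✓.

I_D ≈ 0.97 mA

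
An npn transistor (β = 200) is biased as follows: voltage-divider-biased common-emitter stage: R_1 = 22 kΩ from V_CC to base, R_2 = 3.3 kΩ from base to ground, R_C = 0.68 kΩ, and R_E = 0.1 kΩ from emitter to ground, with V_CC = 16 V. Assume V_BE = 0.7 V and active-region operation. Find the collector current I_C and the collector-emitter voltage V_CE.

I_C ≈ 12 mA, V_CE ≈ 6.6 V

Thevenize the base divider: V_Th = V_CC·R_2/(R_1+R_2) = 16×3.3/25.3 = 2.09 V, R_Th = R_1‖R_2 = 2.87 kΩ.
Base-emitter loop: V_Th = I_B·R_Th + V_BE + (β+1)I_B·R_E, so I_B = (2.09 − 0.7) / (2.87 + 201×0.1) = 0.0604 mA.
I_C = β·I_B = 200×0.0604 = 12.1 mA, and I_E = (β+1)I_B = 12.1 mA.
V_CE = V_CC − I_C·R_C − I_E·R_E = 16 − 12.1×0.68 − 12.1×0.1 = 6.57 V.
V_CE = 6.57 V > 0.2 V confirms active-region operation.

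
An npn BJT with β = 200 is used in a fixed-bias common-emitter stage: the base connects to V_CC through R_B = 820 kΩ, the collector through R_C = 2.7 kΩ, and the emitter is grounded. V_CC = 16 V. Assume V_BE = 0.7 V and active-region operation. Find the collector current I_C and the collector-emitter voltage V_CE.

I_C ≈ 3.7 mA, V_CE ≈ 5.9 V

Base loop: V_CC = I_B·R_B + V_BE, so I_B = (16 − 0.7)/820 kΩ = 0.0187 mA.
In the active region I_C = β·I_B = 200 × 0.0187 = 3.73 mA.
Collector loop: V_CE = V_CC − I_C·R_C = 16 − 3.73×2.7 = 5.92 V.
Since V_CE = 5.92 V > V_CE(sat) ≈ 0.2 V, the transistor is in the active region as assumed.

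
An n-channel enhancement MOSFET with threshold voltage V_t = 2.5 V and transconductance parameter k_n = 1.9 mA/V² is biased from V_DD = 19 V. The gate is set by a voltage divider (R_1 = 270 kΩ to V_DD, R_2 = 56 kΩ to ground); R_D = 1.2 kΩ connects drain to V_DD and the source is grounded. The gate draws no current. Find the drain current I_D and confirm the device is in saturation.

V_G = V_DD·R_2/(R_1+R_2) = 19×56/326 = 3.26 V. With the source grounded, V_GS = V_G = 3.26 V.
Assume saturation: I_D = (k_n/2)(V_GS − V_t)² = (1.9/2)×(3.26 − 2.5)² = 0.95×0.764² = 0.554 mA.
V_DS = V_DD − I_D·R_D = 19 − 0.554×1.2 = 18.3 V.
Saturation requires V_DS ≥ V_GS − V_t = 0.764 V; 18.3 ≥ 0.764 ✓.

I_D ≈ 0.55 mA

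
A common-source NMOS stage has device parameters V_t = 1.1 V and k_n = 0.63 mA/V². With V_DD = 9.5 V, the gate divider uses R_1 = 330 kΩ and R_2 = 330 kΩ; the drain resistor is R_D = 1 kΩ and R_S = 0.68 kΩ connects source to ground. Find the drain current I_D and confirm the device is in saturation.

V_G = V_DD·R_2/(R_1+R_2) = 9.5×330/660 = 4.75 V.
Assume saturation: I_D = (k_n/2)(V_GS − V_t)² with V_GS = V_G − I_D·R_S = 4.75 − 0.68·I_D.
Substituting gives 0.146·I_D² − 2.56·I_D + 4.2 = 0, with roots I_D = 1.83 or 15.8 mA.
The root I_D = 15.8 mA gives V_GS = -5.98 V ≤ V_t, so take I_D = 1.83 mA.
Then V_GS = 3.51 V and V_DS = V_DD − I_D(R_D+R_S) = 9.5 − 1.83×1.68 = 6.43 V.
Saturation requires V_DS ≥ V_GS − V_t = 2.41 V; 6.43 ≥ 2.41 ✓.

I_D ≈ 1.8 mA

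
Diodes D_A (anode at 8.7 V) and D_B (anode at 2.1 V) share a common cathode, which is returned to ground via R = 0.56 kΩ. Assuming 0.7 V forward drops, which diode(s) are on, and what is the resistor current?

Only D_A conducts; I_R ≈ 14 mA

Assume both conduct. Then node N would need to be at both 8.7−0.7 = 8 V and 2.1−0.7 = 1.4 V, which is impossible.
Assume only D_A conducts: V_N = 8.7 − 0.7 = 8 V, so I_R = 8/0.56 = 14.3 mA.
Check D_B: its anode-to-cathode voltage is 2.1 − 8 = -5.9 V < 0.7 V, so it is off. The assumption is consistent.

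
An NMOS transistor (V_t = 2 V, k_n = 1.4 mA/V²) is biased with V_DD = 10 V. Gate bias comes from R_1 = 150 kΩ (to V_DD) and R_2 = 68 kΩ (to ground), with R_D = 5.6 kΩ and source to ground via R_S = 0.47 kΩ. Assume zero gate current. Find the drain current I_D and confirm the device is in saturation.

V_G = V_DD·R_2/(R_1+R_2) = 10×68/218 = 3.12 V.
Assume saturation: I_D = (k_n/2)(V_GS − V_t)² with V_GS = V_G − I_D·R_S = 3.12 − 0.47·I_D.
Substituting gives 0.155·I_D² − 1.74·I_D + 0.877 = 0, with roots I_D = 0.53 or 10.7 mA.
The root I_D = 10.7 mA gives V_GS = -1.91 V ≤ V_t, so take I_D = 0.53 mA.
Then V_GS = 2.87 V and V_DS = V_DD − I_D(R_D+R_S) = 10 − 0.53×6.07 = 6.78 V.
Saturation requires V_DS ≥ V_GS − V_t = 0.87 V; 6.78 ≥ 0.87 ✓.

I_D ≈ 0.53 mA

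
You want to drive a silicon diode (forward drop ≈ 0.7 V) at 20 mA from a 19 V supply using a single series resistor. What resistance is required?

The resistor drops V_S − V_D = 19 − 0.7 = 18.3 V at 20 mA.
R = 18.3 V / 20 mA = 0.915 kΩ.

R ≈ 0.92 kΩ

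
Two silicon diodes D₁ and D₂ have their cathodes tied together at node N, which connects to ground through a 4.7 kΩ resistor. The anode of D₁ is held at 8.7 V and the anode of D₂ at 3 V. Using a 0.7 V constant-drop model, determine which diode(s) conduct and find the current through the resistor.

Only D₁ conducts; I_R ≈ 1.7 mA

Assume both conduct. Then node N would need to be at both 8.7−0.7 = 8 V and 3−0.7 = 2.3 V, which is impossible.
Assume only D₁ conducts: V_N = 8.7 − 0.7 = 8 V, so I_R = 8/4.7 = 1.7 mA.
Check D₂: its anode-to-cathode voltage is 3 − 8 = -5 V < 0.7 V, so it is off. The assumption is consistent.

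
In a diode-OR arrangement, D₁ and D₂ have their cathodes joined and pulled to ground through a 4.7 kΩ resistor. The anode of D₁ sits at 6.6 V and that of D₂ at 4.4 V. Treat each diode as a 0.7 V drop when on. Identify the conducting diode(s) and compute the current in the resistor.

Assume both conduct. Then node N would need to be at both 6.6−0.7 = 5.9 V and 4.4−0.7 = 3.7 V, which is impossible.
Assume only D₁ conducts: V_N = 6.6 − 0.7 = 5.9 V, so I_R = 5.9/4.7 = 1.26 mA.
Check D₂: its anode-to-cathode voltage is 4.4 − 5.9 = -1.5 V < 0.7 V, so it is off. The assumption is consistent.

Only D₁ conducts; I_R ≈ 1.3 mA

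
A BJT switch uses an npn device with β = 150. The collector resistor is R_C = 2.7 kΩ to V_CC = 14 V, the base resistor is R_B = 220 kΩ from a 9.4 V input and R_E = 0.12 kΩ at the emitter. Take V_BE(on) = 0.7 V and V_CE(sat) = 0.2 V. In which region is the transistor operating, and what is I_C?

Assume active: I_B = (9.4 − 0.7)/(220 + 151×0.12) = 0.0365 mA, I_C = β·I_B = 5.48 mA.
Then V_CE = 14 − 5.48×2.7 − 5.52×0.12 = -1.46 V < 0.2 V — the active assumption fails.
Re-solve with V_CE = 0.2 V. KCL at the emitter: V_E/R_E = (V_BB−0.7−V_E)/R_B + (V_CC−0.2−V_E)/R_C, giving V_E = 0.591 V.
I_C = (V_CC − 0.2 − V_E)/R_C = (13.8 − 0.591)/2.7 = 4.89 mA.
Check: I_B = (8.7 − 0.591)/220 = 0.0369 mA, and β·I_B = 5.53 mA > I_C, confirming saturation.

saturation; I_C ≈ 4.9 mA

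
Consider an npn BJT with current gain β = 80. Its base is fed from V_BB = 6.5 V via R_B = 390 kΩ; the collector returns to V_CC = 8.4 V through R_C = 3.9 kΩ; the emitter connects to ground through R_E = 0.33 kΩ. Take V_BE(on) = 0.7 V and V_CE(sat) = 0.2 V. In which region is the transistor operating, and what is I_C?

active; I_C ≈ 1.1 mA

Assume active. Base-emitter loop: I_B = (V_BB − V_BE)/(R_B + (β+1)R_E) = (6.5 − 0.7)/(390 + 81×0.33) = 0.0139 mA.
I_C = β·I_B = 80×0.0139 = 1.11 mA.
V_CE = V_CC − I_C·R_C − I_E·R_E = 8.4 − 1.11×3.9 − 1.13×0.33 = 3.69 V > V_CE(sat), so the active-region assumption holds.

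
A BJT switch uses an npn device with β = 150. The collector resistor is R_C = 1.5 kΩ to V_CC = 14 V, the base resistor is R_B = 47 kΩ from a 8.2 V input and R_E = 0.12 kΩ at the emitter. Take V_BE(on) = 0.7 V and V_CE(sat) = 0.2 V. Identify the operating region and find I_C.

saturation; I_C ≈ 8.5 mA

Assume active: I_B = (8.2 − 0.7)/(47 + 151×0.12) = 0.115 mA, I_C = β·I_B = 17.3 mA.
Then V_CE = 14 − 17.3×1.5 − 17.4×0.12 = -14 V < 0.2 V — the active assumption fails.
Re-solve with V_CE = 0.2 V. KCL at the emitter: V_E/R_E = (V_BB−0.7−V_E)/R_B + (V_CC−0.2−V_E)/R_C, giving V_E = 1.04 V.
I_C = (V_CC − 0.2 − V_E)/R_C = (13.8 − 1.04)/1.5 = 8.51 mA.
Check: I_B = (7.5 − 1.04)/47 = 0.137 mA, and β·I_B = 20.6 mA > I_C, confirming saturation.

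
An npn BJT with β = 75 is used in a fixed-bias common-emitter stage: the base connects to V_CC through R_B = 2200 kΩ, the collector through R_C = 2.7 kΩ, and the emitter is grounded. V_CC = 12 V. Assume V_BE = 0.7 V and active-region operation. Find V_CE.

V_CE ≈ 11 V

Base loop: V_CC = I_B·R_B + V_BE, so I_B = (12 − 0.7)/2200 kΩ = 0.00514 mA.
In the active region I_C = β·I_B = 75 × 0.00514 = 0.385 mA.
Collector loop: V_CE = V_CC − I_C·R_C = 12 − 0.385×2.7 = 11 V.
Since V_CE = 11 V > V_CE(sat) ≈ 0.2 V, the transistor is in the active region as assumed.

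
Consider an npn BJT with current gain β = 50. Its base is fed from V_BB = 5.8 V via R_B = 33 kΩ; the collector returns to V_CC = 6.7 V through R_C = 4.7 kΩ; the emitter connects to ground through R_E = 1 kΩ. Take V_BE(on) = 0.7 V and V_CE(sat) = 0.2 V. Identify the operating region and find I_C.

Assume active: I_B = (5.8 − 0.7)/(33 + 51×1) = 0.0607 mA, I_C = β·I_B = 3.04 mA.
Then V_CE = 6.7 − 3.04×4.7 − 3.1×1 = -10.7 V < 0.2 V — the active assumption fails.
Re-solve with V_CE = 0.2 V. KCL at the emitter: V_E/R_E = (V_BB−0.7−V_E)/R_B + (V_CC−0.2−V_E)/R_C, giving V_E = 1.24 V.
I_C = (V_CC − 0.2 − V_E)/R_C = (6.5 − 1.24)/4.7 = 1.12 mA.
Check: I_B = (5.1 − 1.24)/33 = 0.117 mA, and β·I_B = 5.85 mA > I_C, confirming saturation.

saturation; I_C ≈ 1.1 mA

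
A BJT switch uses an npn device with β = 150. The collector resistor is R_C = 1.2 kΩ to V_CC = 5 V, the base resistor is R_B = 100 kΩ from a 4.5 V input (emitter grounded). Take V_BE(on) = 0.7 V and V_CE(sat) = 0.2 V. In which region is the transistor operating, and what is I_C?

saturation; I_C ≈ 4 mA

Assume active: I_B = (4.5 − 0.7)/100 = 0.038 mA, giving I_C = β·I_B = 5.7 mA.
But then V_CE = 5 − 5.7×1.2 = -1.84 V < V_CE(sat) = 0.2 V — impossible in the active region.
So the transistor is saturated. With V_CE = 0.2 V, I_C = (V_CC − 0.2)/R_C = 4.8/1.2 = 4 mA.
Check: β·I_B = 5.7 mA > I_C = 4 mA, confirming saturation.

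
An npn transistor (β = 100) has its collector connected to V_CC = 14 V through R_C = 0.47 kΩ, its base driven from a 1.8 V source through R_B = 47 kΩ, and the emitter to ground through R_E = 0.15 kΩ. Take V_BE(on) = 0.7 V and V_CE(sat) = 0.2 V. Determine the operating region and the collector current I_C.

Assume active. Base-emitter loop: I_B = (V_BB − V_BE)/(R_B + (β+1)R_E) = (1.8 − 0.7)/(47 + 101×0.15) = 0.0177 mA.
I_C = β·I_B = 100×0.0177 = 1.77 mA.
V_CE = V_CC − I_C·R_C − I_E·R_E = 14 − 1.77×0.47 − 1.79×0.15 = 12.9 V > V_CE(sat), so the active-region assumption holds.

active; I_C ≈ 1.8 mA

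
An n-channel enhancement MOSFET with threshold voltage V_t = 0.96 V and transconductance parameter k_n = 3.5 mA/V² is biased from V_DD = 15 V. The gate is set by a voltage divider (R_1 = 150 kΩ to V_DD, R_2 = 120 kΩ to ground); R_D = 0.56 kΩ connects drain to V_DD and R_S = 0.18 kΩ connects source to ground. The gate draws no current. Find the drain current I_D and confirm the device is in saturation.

I_D ≈ 15 mA

V_G = V_DD·R_2/(R_1+R_2) = 15×120/270 = 6.67 V.
Assume saturation: I_D = (k_n/2)(V_GS − V_t)² with V_GS = V_G − I_D·R_S = 6.67 − 0.18·I_D.
Substituting gives 0.0567·I_D² − 4.6·I_D + 57 = 0, with roots I_D = 15.3 or 65.8 mA.
The root I_D = 65.8 mA gives V_GS = -5.17 V ≤ V_t, so take I_D = 15.3 mA.
Then V_GS = 3.92 V and V_DS = V_DD − I_D(R_D+R_S) = 15 − 15.3×0.74 = 3.69 V.
Saturation requires V_DS ≥ V_GS − V_t = 2.96 V; 3.69 ≥ 2.96 ✓.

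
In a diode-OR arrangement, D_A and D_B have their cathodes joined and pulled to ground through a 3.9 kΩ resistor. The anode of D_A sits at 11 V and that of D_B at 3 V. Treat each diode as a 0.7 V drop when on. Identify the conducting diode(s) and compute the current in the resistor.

Only D_A conducts; I_R ≈ 2.6 mA

Assume both conduct. Then node N would need to be at both 11−0.7 = 10.3 V and 3−0.7 = 2.3 V, which is impossible.
Assume only D_A conducts: V_N = 11 − 0.7 = 10.3 V, so I_R = 10.3/3.9 = 2.64 mA.
Check D_B: its anode-to-cathode voltage is 3 − 10.3 = -7.3 V < 0.7 V, so it is off. The assumption is consistent.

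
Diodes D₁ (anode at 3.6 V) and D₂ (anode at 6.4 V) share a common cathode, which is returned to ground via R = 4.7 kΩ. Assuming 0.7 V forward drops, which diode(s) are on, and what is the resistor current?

Only D₂ conducts; I_R ≈ 1.2 mA

Assume both conduct. Then node N would need to be at both 3.6−0.7 = 2.9 V and 6.4−0.7 = 5.7 V, which is impossible.
Assume only D₂ conducts: V_N = 6.4 − 0.7 = 5.7 V, so I_R = 5.7/4.7 = 1.21 mA.
Check D₁: its anode-to-cathode voltage is 3.6 − 5.7 = -2.1 V < 0.7 V, so it is off. The assumption is consistent.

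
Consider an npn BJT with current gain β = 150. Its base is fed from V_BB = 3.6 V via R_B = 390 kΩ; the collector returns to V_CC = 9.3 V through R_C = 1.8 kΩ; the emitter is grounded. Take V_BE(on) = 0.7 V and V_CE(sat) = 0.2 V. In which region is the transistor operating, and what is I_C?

active; I_C ≈ 1.1 mA

Assume active. Base-emitter loop: I_B = (V_BB − V_BE)/R_B = (3.6 − 0.7)/390 = 0.00744 mA.
I_C = β·I_B = 150×0.00744 = 1.12 mA.
V_CE = V_CC − I_C·R_C = 9.3 − 1.12×1.8 = 7.29 V > V_CE(sat), so the active-region assumption holds.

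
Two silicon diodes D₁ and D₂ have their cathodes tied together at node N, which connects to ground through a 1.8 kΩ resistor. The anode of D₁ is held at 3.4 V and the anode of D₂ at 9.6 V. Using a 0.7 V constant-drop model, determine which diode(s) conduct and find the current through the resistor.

Assume both conduct. Then node N would need to be at both 3.4−0.7 = 2.7 V and 9.6−0.7 = 8.9 V, which is impossible.
Assume only D₂ conducts: V_N = 9.6 − 0.7 = 8.9 V, so I_R = 8.9/1.8 = 4.94 mA.
Check D₁: its anode-to-cathode voltage is 3.4 − 8.9 = -5.5 V < 0.7 V, so it is off. The assumption is consistent.

Only D₂ conducts; I_R ≈ 4.9 mA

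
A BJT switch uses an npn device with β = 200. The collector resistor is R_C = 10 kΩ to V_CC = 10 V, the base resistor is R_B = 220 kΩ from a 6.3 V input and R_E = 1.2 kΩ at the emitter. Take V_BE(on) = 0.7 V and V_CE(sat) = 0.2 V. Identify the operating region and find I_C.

saturation; I_C ≈ 0.87 mA

Assume active: I_B = (6.3 − 0.7)/(220 + 201×1.2) = 0.0121 mA, I_C = β·I_B = 2.43 mA.
Then V_CE = 10 − 2.43×10 − 2.44×1.2 = -17.2 V < 0.2 V — the active assumption fails.
Re-solve with V_CE = 0.2 V. KCL at the emitter: V_E/R_E = (V_BB−0.7−V_E)/R_B + (V_CC−0.2−V_E)/R_C, giving V_E = 1.07 V.
I_C = (V_CC − 0.2 − V_E)/R_C = (9.8 − 1.07)/10 = 0.873 mA.
Check: I_B = (5.6 − 1.07)/220 = 0.0206 mA, and β·I_B = 4.12 mA > I_C, confirming saturation.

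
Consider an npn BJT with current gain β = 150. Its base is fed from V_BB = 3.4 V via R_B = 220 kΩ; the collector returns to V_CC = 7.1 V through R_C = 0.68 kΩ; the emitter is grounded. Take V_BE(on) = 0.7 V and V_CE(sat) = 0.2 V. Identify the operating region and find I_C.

active; I_C ≈ 1.8 mA

Assume active. Base-emitter loop: I_B = (V_BB − V_BE)/R_B = (3.4 − 0.7)/220 = 0.0123 mA.
I_C = β·I_B = 150×0.0123 = 1.84 mA.
V_CE = V_CC − I_C·R_C = 7.1 − 1.84×0.68 = 5.85 V > V_CE(sat), so the active-region assumption holds.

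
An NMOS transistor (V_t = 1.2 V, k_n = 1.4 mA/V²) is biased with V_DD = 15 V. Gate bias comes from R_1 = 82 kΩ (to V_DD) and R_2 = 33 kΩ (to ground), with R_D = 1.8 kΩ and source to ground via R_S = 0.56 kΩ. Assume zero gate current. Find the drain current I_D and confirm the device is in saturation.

V_G = V_DD·R_2/(R_1+R_2) = 15×33/115 = 4.3 V.
Assume saturation: I_D = (k_n/2)(V_GS − V_t)² with V_GS = V_G − I_D·R_S = 4.3 − 0.56·I_D.
Substituting gives 0.22·I_D² − 3.43·I_D + 6.75 = 0, with roots I_D = 2.3 or 13.3 mA.
The root I_D = 13.3 mA gives V_GS = -3.17 V ≤ V_t, so take I_D = 2.3 mA.
Then V_GS = 3.01 V and V_DS = V_DD − I_D(R_D+R_S) = 15 − 2.3×2.36 = 9.56 V.
Saturation requires V_DS ≥ V_GS − V_t = 1.81 V; 9.56 ≥ 1.81 ✓.

I_D ≈ 2.3 mA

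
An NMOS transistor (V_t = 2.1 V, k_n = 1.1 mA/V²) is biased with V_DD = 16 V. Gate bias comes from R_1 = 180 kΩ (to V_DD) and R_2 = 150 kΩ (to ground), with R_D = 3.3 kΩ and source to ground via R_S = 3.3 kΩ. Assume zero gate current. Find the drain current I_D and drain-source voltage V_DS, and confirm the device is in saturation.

I_D ≈ 1.1 mA, V_DS ≈ 8.5 V

V_G = V_DD·R_2/(R_1+R_2) = 16×150/330 = 7.27 V.
Assume saturation: I_D = (k_n/2)(V_GS − V_t)² with V_GS = V_G − I_D·R_S = 7.27 − 3.3·I_D.
Substituting gives 5.99·I_D² − 19.8·I_D + 14.7 = 0, with roots I_D = 1.13 or 2.17 mA.
The root I_D = 2.17 mA gives V_GS = 0.114 V ≤ V_t, so take I_D = 1.13 mA.
Then V_GS = 3.54 V and V_DS = V_DD − I_D(R_D+R_S) = 16 − 1.13×6.6 = 8.52 V.
Saturation requires V_DS ≥ V_GS − V_t = 1.44 V; 8.52 ≥ 1.44 ✓.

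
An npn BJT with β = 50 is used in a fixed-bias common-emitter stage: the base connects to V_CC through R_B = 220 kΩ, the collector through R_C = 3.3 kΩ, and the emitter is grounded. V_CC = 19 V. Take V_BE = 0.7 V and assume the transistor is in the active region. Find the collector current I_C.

Base loop: V_CC = I_B·R_B + V_BE, so I_B = (19 − 0.7)/220 kΩ = 0.0832 mA.
In the active region I_C = β·I_B = 50 × 0.0832 = 4.16 mA.
Collector loop: V_CE = V_CC − I_C·R_C = 19 − 4.16×3.3 = 5.28 V.
Since V_CE = 5.28 V > V_CE(sat) ≈ 0.2 V, the transistor is in the active region as assumed.

I_C ≈ 4.2 mA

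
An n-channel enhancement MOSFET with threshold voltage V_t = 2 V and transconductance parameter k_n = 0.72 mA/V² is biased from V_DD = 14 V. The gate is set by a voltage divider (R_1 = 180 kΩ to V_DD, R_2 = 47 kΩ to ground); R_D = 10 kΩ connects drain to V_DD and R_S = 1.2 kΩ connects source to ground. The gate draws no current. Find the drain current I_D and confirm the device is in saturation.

V_G = V_DD·R_2/(R_1+R_2) = 14×47/227 = 2.9 V.
Assume saturation: I_D = (k_n/2)(V_GS − V_t)² with V_GS = V_G − I_D·R_S = 2.9 − 1.2·I_D.
Substituting gives 0.518·I_D² − 1.78·I_D + 0.291 = 0, with roots I_D = 0.172 or 3.25 mA.
The root I_D = 3.25 mA gives V_GS = -1.01 V ≤ V_t, so take I_D = 0.172 mA.
Then V_GS = 2.69 V and V_DS = V_DD − I_D(R_D+R_S) = 14 − 0.172×11.2 = 12.1 V.
Saturation requires V_DS ≥ V_GS − V_t = 0.692 V; 12.1 ≥ 0.692 ✓.

I_D ≈ 0.17 mA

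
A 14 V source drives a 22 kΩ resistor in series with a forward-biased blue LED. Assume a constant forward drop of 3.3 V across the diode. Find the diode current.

I ≈ 0.49 mA

KVL around the loop: 14 = V_D + I·R = 3.3 + I × 22 kΩ.
So I = (14 − 3.3) / 22 kΩ = 10.7 / 22 = 0.486 mA.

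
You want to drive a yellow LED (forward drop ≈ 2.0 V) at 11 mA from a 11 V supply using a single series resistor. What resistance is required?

R ≈ 0.82 kΩ

The resistor drops V_S − V_D = 11 − 2.0 = 9 V at 11 mA.
R = 9 V / 11 mA = 0.818 kΩ.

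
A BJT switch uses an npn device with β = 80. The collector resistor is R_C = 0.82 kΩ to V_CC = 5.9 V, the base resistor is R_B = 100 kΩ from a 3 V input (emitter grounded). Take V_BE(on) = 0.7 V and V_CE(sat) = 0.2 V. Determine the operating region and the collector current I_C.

active; I_C ≈ 1.8 mA

Assume active. Base-emitter loop: I_B = (V_BB − V_BE)/R_B = (3 − 0.7)/100 = 0.023 mA.
I_C = β·I_B = 80×0.023 = 1.84 mA.
V_CE = V_CC − I_C·R_C = 5.9 − 1.84×0.82 = 4.39 V > V_CE(sat), so the active-region assumption holds.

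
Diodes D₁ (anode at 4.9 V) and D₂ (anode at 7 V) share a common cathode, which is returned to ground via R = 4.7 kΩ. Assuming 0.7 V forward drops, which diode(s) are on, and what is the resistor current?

Assume both conduct. Then node N would need to be at both 4.9−0.7 = 4.2 V and 7−0.7 = 6.3 V, which is impossible.
Assume only D₂ conducts: V_N = 7 − 0.7 = 6.3 V, so I_R = 6.3/4.7 = 1.34 mA.
Check D₁: its anode-to-cathode voltage is 4.9 − 6.3 = -1.4 V < 0.7 V, so it is off. The assumption is consistent.

Only D₂ conducts; I_R ≈ 1.3 mA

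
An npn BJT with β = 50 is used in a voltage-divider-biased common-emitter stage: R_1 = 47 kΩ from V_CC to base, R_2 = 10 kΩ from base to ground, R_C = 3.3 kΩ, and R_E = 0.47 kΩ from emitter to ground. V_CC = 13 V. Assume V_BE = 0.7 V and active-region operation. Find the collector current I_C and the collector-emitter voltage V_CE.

Thevenize the base divider: V_Th = V_CC·R_2/(R_1+R_2) = 13×10/57 = 2.28 V, R_Th = R_1‖R_2 = 8.25 kΩ.
Base-emitter loop: V_Th = I_B·R_Th + V_BE + (β+1)I_B·R_E, so I_B = (2.28 − 0.7) / (8.25 + 51×0.47) = 0.0491 mA.
I_C = β·I_B = 50×0.0491 = 2.45 mA, and I_E = (β+1)I_B = 2.5 mA.
V_CE = V_CC − I_C·R_C − I_E·R_E = 13 − 2.45×3.3 − 2.5×0.47 = 3.73 V.
V_CE = 3.73 V > 0.2 V confirms active-region operation.

I_C ≈ 2.5 mA, V_CE ≈ 3.7 V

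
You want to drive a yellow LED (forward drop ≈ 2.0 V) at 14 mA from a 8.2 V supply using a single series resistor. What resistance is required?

R ≈ 0.44 kΩ

The resistor drops V_S − V_D = 8.2 − 2.0 = 6.2 V at 14 mA.
R = 6.2 V / 14 mA = 0.443 kΩ.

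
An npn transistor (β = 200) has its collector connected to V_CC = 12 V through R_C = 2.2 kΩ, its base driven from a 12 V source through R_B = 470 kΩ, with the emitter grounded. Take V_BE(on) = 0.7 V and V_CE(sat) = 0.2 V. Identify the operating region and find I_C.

active; I_C ≈ 4.8 mA

Assume active. Base-emitter loop: I_B = (V_BB − V_BE)/R_B = (12 − 0.7)/470 = 0.024 mA.
I_C = β·I_B = 200×0.024 = 4.81 mA.
V_CE = V_CC − I_C·R_C = 12 − 4.81×2.2 = 1.42 V > V_CE(sat), so the active-region assumption holds.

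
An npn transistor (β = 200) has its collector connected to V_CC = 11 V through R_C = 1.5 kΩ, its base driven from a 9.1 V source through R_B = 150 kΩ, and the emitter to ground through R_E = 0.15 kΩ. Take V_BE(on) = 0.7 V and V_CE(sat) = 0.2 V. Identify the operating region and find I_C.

Assume active: I_B = (9.1 − 0.7)/(150 + 201×0.15) = 0.0466 mA, I_C = β·I_B = 9.33 mA.
Then V_CE = 11 − 9.33×1.5 − 9.37×0.15 = -4.39 V < 0.2 V — the active assumption fails.
Re-solve with V_CE = 0.2 V. KCL at the emitter: V_E/R_E = (V_BB−0.7−V_E)/R_B + (V_CC−0.2−V_E)/R_C, giving V_E = 0.989 V.
I_C = (V_CC − 0.2 − V_E)/R_C = (10.8 − 0.989)/1.5 = 6.54 mA.
Check: I_B = (8.4 − 0.989)/150 = 0.0494 mA, and β·I_B = 9.88 mA > I_C, confirming saturation.

saturation; I_C ≈ 6.5 mA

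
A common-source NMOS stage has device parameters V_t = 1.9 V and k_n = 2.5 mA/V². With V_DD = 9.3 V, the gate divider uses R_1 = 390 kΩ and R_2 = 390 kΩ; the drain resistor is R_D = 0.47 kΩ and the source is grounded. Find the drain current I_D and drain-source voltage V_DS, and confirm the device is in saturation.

I_D ≈ 9.5 mA, V_DS ≈ 4.9 V

V_G = V_DD·R_2/(R_1+R_2) = 9.3×390/780 = 4.65 V. With the source grounded, V_GS = V_G = 4.65 V.
Assume saturation: I_D = (k_n/2)(V_GS − V_t)² = (2.5/2)×(4.65 − 1.9)² = 1.25×2.75² = 9.45 mA.
V_DS = V_DD − I_D·R_D = 9.3 − 9.45×0.47 = 4.86 V.
Saturation requires V_DS ≥ V_GS − V_t = 2.75 V; 4.86 ≥ 2.75 ✓.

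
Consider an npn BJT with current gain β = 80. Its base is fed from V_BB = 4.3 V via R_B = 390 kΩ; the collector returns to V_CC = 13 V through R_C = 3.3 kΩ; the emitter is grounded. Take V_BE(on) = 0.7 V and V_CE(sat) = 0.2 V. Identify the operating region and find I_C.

Assume active. Base-emitter loop: I_B = (V_BB − V_BE)/R_B = (4.3 − 0.7)/390 = 0.00923 mA.
I_C = β·I_B = 80×0.00923 = 0.738 mA.
V_CE = V_CC − I_C·R_C = 13 − 0.738×3.3 = 10.6 V > V_CE(sat), so the active-region assumption holds.

active; I_C ≈ 0.74 mA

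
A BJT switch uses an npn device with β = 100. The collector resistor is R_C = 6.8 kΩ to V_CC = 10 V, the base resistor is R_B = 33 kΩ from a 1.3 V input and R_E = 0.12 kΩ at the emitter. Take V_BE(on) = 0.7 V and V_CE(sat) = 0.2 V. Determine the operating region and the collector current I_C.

active; I_C ≈ 1.3 mA

Assume active. Base-emitter loop: I_B = (V_BB − V_BE)/(R_B + (β+1)R_E) = (1.3 − 0.7)/(33 + 101×0.12) = 0.0133 mA.
I_C = β·I_B = 100×0.0133 = 1.33 mA.
V_CE = V_CC − I_C·R_C − I_E·R_E = 10 − 1.33×6.8 − 1.34×0.12 = 0.796 V > V_CE(sat), so the active-region assumption holds.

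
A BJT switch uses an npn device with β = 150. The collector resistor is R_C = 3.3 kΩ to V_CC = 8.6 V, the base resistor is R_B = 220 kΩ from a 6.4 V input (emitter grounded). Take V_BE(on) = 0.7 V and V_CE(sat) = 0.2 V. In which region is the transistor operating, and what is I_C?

saturation; I_C ≈ 2.5 mA

Assume active: I_B = (6.4 − 0.7)/220 = 0.0259 mA, giving I_C = β·I_B = 3.89 mA.
But then V_CE = 8.6 − 3.89×3.3 = -4.22 V < V_CE(sat) = 0.2 V — impossible in the active region.
So the transistor is saturated. With V_CE = 0.2 V, I_C = (V_CC − 0.2)/R_C = 8.4/3.3 = 2.55 mA.
Check: β·I_B = 3.89 mA > I_C = 2.55 mA, confirming saturation.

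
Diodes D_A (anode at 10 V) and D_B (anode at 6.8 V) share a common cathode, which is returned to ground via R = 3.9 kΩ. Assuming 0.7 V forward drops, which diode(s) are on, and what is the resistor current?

Assume both conduct. Then node N would need to be at both 10−0.7 = 9.3 V and 6.8−0.7 = 6.1 V, which is impossible.
Assume only D_A conducts: V_N = 10 − 0.7 = 9.3 V, so I_R = 9.3/3.9 = 2.38 mA.
Check D_B: its anode-to-cathode voltage is 6.8 − 9.3 = -2.5 V < 0.7 V, so it is off. The assumption is consistent.

Only D_A conducts; I_R ≈ 2.4 mA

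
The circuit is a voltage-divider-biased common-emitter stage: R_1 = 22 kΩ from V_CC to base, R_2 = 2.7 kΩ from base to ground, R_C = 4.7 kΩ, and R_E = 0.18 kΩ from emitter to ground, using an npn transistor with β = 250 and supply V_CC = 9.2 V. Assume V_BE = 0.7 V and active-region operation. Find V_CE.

Thevenize the base divider: V_Th = V_CC·R_2/(R_1+R_2) = 9.2×2.7/24.7 = 1.01 V, R_Th = R_1‖R_2 = 2.4 kΩ.
Base-emitter loop: V_Th = I_B·R_Th + V_BE + (β+1)I_B·R_E, so I_B = (1.01 − 0.7) / (2.4 + 251×0.18) = 0.00642 mA.
I_C = β·I_B = 250×0.00642 = 1.61 mA, and I_E = (β+1)I_B = 1.61 mA.
V_CE = V_CC − I_C·R_C − I_E·R_E = 9.2 − 1.61×4.7 − 1.61×0.18 = 1.36 V.
V_CE = 1.36 V > 0.2 V confirms active-region operation.

V_CE ≈ 1.4 V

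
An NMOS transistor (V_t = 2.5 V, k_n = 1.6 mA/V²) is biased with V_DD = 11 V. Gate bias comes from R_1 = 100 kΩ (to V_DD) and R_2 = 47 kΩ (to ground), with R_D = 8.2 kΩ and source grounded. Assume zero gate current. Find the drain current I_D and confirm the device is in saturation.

V_G = V_DD·R_2/(R_1+R_2) = 11×47/147 = 3.52 V. With the source grounded, V_GS = V_G = 3.52 V.
Assume saturation: I_D = (k_n/2)(V_GS − V_t)² = (1.6/2)×(3.52 − 2.5)² = 0.8×1.02² = 0.827 mA.
V_DS = V_DD − I_D·R_D = 11 − 0.827×8.2 = 4.21 V.
Saturation requires V_DS ≥ V_GS − V_t = 1.02 V; 4.21 ≥ 1.02 ✓.

I_D ≈ 0.83 mA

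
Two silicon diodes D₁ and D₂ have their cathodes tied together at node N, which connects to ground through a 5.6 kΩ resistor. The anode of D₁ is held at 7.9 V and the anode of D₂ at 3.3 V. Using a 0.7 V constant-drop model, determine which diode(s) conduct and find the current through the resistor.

Only D₁ conducts; I_R ≈ 1.3 mA

Assume both conduct. Then node N would need to be at both 7.9−0.7 = 7.2 V and 3.3−0.7 = 2.6 V, which is impossible.
Assume only D₁ conducts: V_N = 7.9 − 0.7 = 7.2 V, so I_R = 7.2/5.6 = 1.29 mA.
Check D₂: its anode-to-cathode voltage is 3.3 − 7.2 = -3.9 V < 0.7 V, so it is off. The assumption is consistent.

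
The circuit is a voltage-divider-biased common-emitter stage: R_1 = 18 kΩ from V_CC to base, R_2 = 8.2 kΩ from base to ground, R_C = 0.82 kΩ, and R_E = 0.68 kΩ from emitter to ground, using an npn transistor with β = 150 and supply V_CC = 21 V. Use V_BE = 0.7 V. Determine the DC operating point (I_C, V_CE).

Thevenize the base divider: V_Th = V_CC·R_2/(R_1+R_2) = 21×8.2/26.2 = 6.57 V, R_Th = R_1‖R_2 = 5.63 kΩ.
Base-emitter loop: V_Th = I_B·R_Th + V_BE + (β+1)I_B·R_E, so I_B = (6.57 − 0.7) / (5.63 + 151×0.68) = 0.0542 mA.
I_C = β·I_B = 150×0.0542 = 8.13 mA, and I_E = (β+1)I_B = 8.19 mA.
V_CE = V_CC − I_C·R_C − I_E·R_E = 21 − 8.13×0.82 − 8.19×0.68 = 8.76 V.
V_CE = 8.76 V > 0.2 V confirms active-region operation.

I_C ≈ 8.1 mA, V_CE ≈ 8.8 V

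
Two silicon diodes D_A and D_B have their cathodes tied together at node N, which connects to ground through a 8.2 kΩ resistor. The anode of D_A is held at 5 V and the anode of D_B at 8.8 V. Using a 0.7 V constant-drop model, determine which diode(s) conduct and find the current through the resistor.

Only D_B conducts; I_R ≈ 0.99 mA

Assume both conduct. Then node N would need to be at both 5−0.7 = 4.3 V and 8.8−0.7 = 8.1 V, which is impossible.
Assume only D_B conducts: V_N = 8.8 − 0.7 = 8.1 V, so I_R = 8.1/8.2 = 0.988 mA.
Check D_A: its anode-to-cathode voltage is 5 − 8.1 = -3.1 V < 0.7 V, so it is off. The assumption is consistent.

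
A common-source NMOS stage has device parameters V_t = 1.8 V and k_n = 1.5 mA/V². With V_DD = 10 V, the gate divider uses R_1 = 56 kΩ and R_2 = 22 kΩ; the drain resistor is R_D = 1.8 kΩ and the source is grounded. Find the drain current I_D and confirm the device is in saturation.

I_D ≈ 0.78 mA

V_G = V_DD·R_2/(R_1+R_2) = 10×22/78 = 2.82 V. With the source grounded, V_GS = V_G = 2.82 V.
Assume saturation: I_D = (k_n/2)(V_GS − V_t)² = (1.5/2)×(2.82 − 1.8)² = 0.75×1.02² = 0.781 mA.
V_DS = V_DD − I_D·R_D = 10 − 0.781×1.8 = 8.59 V.
Saturation requires V_DS ≥ V_GS − V_t = 1.02 V; 8.59 ≥ 1.02 ✓.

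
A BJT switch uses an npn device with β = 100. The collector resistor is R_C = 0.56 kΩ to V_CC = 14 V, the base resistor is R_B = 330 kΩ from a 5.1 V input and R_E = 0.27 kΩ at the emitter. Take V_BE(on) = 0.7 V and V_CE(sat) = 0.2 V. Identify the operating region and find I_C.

active; I_C ≈ 1.2 mA

Assume active. Base-emitter loop: I_B = (V_BB − V_BE)/(R_B + (β+1)R_E) = (5.1 − 0.7)/(330 + 101×0.27) = 0.0123 mA.
I_C = β·I_B = 100×0.0123 = 1.23 mA.
V_CE = V_CC − I_C·R_C − I_E·R_E = 14 − 1.23×0.56 − 1.24×0.27 = 13 V > V_CE(sat), so the active-region assumption holds.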